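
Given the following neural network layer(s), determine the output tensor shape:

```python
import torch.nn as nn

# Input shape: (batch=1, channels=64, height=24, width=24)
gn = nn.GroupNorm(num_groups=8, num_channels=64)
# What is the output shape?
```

Input: (1, 64, 24, 24) -> Output: (1, 64, 24, 24)

Answer: (1, 64, 24, 24)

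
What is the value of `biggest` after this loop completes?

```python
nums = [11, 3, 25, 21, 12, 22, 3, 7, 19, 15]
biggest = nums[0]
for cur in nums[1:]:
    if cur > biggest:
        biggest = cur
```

Maximum of [11, 3, 25, 21, 12, 22, 3, 7, 19, 15]
`biggest` takes the values: 11 → 25

Answer: 25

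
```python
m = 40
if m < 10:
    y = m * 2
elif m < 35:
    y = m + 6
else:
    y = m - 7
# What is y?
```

Trace:
`m = 40` → m = 40
`if m < 10: ...` → m < 10 is False, m < 35 is False, take else branch → y = 33
So y = 33

Answer: 33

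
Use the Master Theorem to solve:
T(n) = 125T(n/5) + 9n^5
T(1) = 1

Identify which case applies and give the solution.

a=125, b=5, f(n)=9n^5. log_5(125) = 3. Since c=5 > 3 and the regularity condition holds (125(n/5)^5 = (125/5^5)n^5 with 125/5^5 < 1), Case 3 applies: T(n) = Θ(f(n)) = O(n^5).

Answer: O(n^5) - Case 3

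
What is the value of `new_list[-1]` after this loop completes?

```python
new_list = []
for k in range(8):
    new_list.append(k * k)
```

Last element of squares 0 to 7
`new_list` takes the values: [] → [0] → [0, 1] → [0, 1, 4] → [0, 1, 4, 9] → [0, 1, 4, 9, 16] → [0, 1, 4, 9, 16, 25] → [0, 1, 4, 9, 16, 25, 36] → [0, 1, 4, 9, 16, 25, 36, 49]
So `new_list[-1]` = 49

Answer: 49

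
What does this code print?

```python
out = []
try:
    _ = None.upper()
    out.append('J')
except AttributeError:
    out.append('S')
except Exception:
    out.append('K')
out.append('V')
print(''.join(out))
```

Execution trace: 'S' (except AttributeError) → 'V' (after the try/except). Output: SV

Answer: SV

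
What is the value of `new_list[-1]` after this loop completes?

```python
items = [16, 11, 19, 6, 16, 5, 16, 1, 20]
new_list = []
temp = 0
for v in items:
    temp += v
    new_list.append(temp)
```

Cumulative sum ends at 110
`new_list` takes the values: [] → [16] → [16, 27] → [16, 27, 46] → [16, 27, 46, 52] → [16, 27, 46, 52, 68] → [16, 27, 46, 52, 68, 73] → [16, 27, 46, 52, 68, 73, 89] → [16, 27, 46, 52, 68, 73, 89, 90] → [16, 27, 46, 52, 68, 73, 89, 90, 110]
So `new_list[-1]` = 110

Answer: 110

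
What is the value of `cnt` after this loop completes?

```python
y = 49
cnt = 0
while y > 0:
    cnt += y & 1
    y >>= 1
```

Count set bits in 49 (binary: 0b110001)
`cnt` takes the values: 0 → 1 → 2 → 3

Answer: 3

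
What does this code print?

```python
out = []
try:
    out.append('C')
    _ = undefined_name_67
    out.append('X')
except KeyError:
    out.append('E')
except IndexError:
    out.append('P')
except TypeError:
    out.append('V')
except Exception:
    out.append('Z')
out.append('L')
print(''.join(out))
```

Execution trace: 'C' (try body) → 'Z' (except Exception) → 'L' (after the try/except). Output: CZL

Answer: CZL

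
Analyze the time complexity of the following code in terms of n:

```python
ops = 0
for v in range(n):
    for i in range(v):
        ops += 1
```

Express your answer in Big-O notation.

Each loop level contributes: n × n. Multiplying the contributions gives O(n^2).

Answer: O(n^2)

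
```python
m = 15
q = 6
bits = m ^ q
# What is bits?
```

Trace:
`m = 15` → m = 15
`q = 6` → q = 6
`bits = m ^ q` → bits = 9
So bits = 9

Answer: 9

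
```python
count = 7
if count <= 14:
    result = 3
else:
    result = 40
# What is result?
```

Trace:
`count = 7` → count = 7
`if count <= 14: ...` → count <= 14 is True → result = 3
So result = 3

Answer: 3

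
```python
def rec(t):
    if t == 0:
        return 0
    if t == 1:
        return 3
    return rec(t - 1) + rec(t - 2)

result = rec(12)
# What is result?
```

Build up from base cases: rec(0)=0, rec(1)=3, rec(2)=3, rec(3)=6, rec(4)=9, rec(5)=15, rec(6)=24, ..., rec(12)=432

Answer: 432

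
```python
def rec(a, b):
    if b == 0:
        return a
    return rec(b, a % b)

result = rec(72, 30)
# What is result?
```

rec(72, 30) -> rec(30, 12) -> rec(12, 6) -> rec(6, 0) -> 6

Answer: 6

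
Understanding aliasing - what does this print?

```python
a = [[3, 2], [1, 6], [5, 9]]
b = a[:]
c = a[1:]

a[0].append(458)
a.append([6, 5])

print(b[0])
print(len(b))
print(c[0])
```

Key concept: slice with nested mutation.
Step by step:
`a = [[3, 2], [1, 6], [5, 9]]` → a = [[3, 2], [1, 6], [5, 9]]
`b = a[:]` → b = [[3, 2], [1, 6], [5, 9]]
`c = a[1:]` → c = [[1, 6], [5, 9]]
`a[0].append(458)` → a = [[3, 2, 458], [1, 6], [5, 9]]; b = [[3, 2, 458], [1, 6], [5, 9]]
`a.append([6, 5])` → a = [[3, 2, 458], [1, 6], [5, 9], [6, 5]]
`print(b[0])` → prints [3, 2, 458]
`print(len(b))` → prints 3
`print(c[0])` → prints [1, 6]

Answer:
[3, 2, 458]
3
[1, 6]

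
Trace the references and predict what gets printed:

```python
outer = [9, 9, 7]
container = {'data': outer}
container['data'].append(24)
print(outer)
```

Key concept: dict holds reference to list.
Step by step:
`outer = [9, 9, 7]` → outer = [9, 9, 7]
`container = {'data': outer}` → container = {'data': [9, 9, 7]}
`container['data'].append(24)` → outer = [9, 9, 7, 24]; container = {'data': [9, 9, 7, 24]}
`print(outer)` → prints [9, 9, 7, 24]

Answer: [9, 9, 7, 24]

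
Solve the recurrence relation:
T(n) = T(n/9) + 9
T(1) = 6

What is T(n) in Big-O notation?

Each step divides n by 9 and adds 9. After log_9(n) steps we reach T(1)=6. So T(n) = 9·log_9(n) + 6 = O(log n).

Answer: O(log n)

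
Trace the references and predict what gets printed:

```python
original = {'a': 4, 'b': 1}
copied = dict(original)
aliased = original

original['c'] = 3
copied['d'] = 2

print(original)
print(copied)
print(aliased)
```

Key concept: dict() creates copy, assignment creates alias.
Step by step:
`original = {'a': 4, 'b': 1}` → original = {'a': 4, 'b': 1}
`copied = dict(original)` → copied = {'a': 4, 'b': 1}
`aliased = original` → aliased = {'a': 4, 'b': 1} (same object as original)
`original['c'] = 3` → original = {'a': 4, 'b': 1, 'c': 3} (same object as aliased); aliased = {'a': 4, 'b': 1, 'c': 3} (same object as original)
`copied['d'] = 2` → copied = {'a': 4, 'b': 1, 'd': 2}
`print(original)` → prints {'a': 4, 'b': 1, 'c': 3}
`print(copied)` → prints {'a': 4, 'b': 1, 'd': 2}
`print(aliased)` → prints {'a': 4, 'b': 1, 'c': 3}

Answer:
{'a': 4, 'b': 1, 'c': 3}
{'a': 4, 'b': 1, 'd': 2}
{'a': 4, 'b': 1, 'c': 3}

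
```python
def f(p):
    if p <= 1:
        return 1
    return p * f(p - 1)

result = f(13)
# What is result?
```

f(13) = 13 * 12 * 11 * 10 * 9 * 8 * 7 * 6 * 5 * 4 * 3 * 2 * 1 = 6227020800

Answer: 6227020800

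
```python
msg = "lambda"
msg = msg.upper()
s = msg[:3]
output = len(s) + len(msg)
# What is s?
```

Trace:
`msg = "lambda"` → msg = 'lambda'
`msg = msg.upper()` → msg = 'LAMBDA'
`s = msg[:3]` → s = 'LAM'
`output = len(s) + len(msg)` → output = 9
So s = 'LAM'

Answer: 'LAM'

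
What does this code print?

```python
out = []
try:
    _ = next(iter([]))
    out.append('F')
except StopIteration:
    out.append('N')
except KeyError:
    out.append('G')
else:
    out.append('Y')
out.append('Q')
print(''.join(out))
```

Execution trace: 'N' (except StopIteration) → 'Q' (after the try/except). Output: NQ

Answer: NQ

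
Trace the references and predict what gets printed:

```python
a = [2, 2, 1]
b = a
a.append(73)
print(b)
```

Key concept: basic list aliasing.
Step by step:
`a = [2, 2, 1]` → a = [2, 2, 1]
`b = a` → b = [2, 2, 1] (same object as a)
`a.append(73)` → a = [2, 2, 1, 73] (same object as b); b = [2, 2, 1, 73] (same object as a)
`print(b)` → prints [2, 2, 1, 73]

Answer: [2, 2, 1, 73]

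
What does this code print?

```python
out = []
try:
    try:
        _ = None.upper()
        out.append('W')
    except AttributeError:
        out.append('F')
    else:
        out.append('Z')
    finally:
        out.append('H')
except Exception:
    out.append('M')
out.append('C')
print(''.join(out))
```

Execution trace: 'F' (inner except AttributeError) → 'H' (inner finally) → 'C' (after the try/except). Output: FHC

Answer: FHC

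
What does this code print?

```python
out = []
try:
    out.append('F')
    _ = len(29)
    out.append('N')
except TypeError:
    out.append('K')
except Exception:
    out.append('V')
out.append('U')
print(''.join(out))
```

Execution trace: 'F' (try body) → 'K' (except TypeError) → 'U' (after the try/except). Output: FKU

Answer: FKU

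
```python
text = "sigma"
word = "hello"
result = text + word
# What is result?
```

Trace:
`text = "sigma"` → text = 'sigma'
`word = "hello"` → word = 'hello'
`result = text + word` → result = 'sigmahello'
So result = 'sigmahello'

Answer: 'sigmahello'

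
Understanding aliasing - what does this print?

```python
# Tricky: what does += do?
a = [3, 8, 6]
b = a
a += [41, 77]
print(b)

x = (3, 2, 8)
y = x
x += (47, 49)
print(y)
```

Key concept: += behavior differs for mutable vs immutable.
Step by step:
`a = [3, 8, 6]` → a = [3, 8, 6]
`b = a` → b = [3, 8, 6] (same object as a)
`a += [41, 77]` → a = [3, 8, 6, 41, 77] (same object as b); b = [3, 8, 6, 41, 77] (same object as a)
`print(b)` → prints [3, 8, 6, 41, 77]
`x = (3, 2, 8)` → x = (3, 2, 8)
`y = x` → y = (3, 2, 8)
`x += (47, 49)` → x = (3, 2, 8, 47, 49)
`print(y)` → prints (3, 2, 8)

Answer:
[3, 8, 6, 41, 77]
(3, 2, 8)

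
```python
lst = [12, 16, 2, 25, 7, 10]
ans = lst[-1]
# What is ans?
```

Trace:
`lst = [12, 16, 2, 25, 7, 10]` → lst = [12, 16, 2, 25, 7, 10]
`ans = lst[-1]` → ans = 10
So ans = 10

Answer: 10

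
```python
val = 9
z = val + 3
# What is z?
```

Trace:
`val = 9` → val = 9
`z = val + 3` → z = 12
So z = 12

Answer: 12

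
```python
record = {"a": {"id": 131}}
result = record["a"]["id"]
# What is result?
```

Trace:
`record = {"a": {"id": 131}}` → record = {'a': {'id': 131}}
`result = record["a"]["id"]` → result = 131
So result = 131

Answer: 131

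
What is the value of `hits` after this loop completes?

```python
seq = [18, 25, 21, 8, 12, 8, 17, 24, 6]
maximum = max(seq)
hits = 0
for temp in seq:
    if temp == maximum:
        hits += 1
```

Count of max value 25 in [18, 25, 21, 8, 12, 8, 17, 24, 6]
`hits` takes the values: 0 → 1

Answer: 1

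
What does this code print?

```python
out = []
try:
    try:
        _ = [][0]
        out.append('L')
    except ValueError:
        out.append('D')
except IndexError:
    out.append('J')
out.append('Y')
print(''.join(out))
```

Execution trace: 'J' (outer except IndexError) → 'Y' (after the try/except). Output: JY

Answer: JY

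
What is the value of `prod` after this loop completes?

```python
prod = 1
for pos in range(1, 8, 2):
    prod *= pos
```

Product of 1, 3, 5, ... up to 7
`prod` takes the values: 1 → 3 → 15 → 105

Answer: 105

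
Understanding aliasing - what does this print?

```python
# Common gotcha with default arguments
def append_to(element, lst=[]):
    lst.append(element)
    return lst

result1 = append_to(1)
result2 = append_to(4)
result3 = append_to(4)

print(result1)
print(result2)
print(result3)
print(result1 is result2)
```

Key concept: mutable default argument gotcha.
Step by step:
`result1 = append_to(1)` → result1 = [1]
`result2 = append_to(4)` → result1 = [1, 4] (same object as result2); result2 = [1, 4] (same object as result1)
`result3 = append_to(4)` → result1 = [1, 4, 4] (same object as result2, result3); result2 = [1, 4, 4] (same object as result1, result3); result3 = [1, 4, 4] (same object as result1, result2)
`print(result1)` → prints [1, 4, 4]
`print(result2)` → prints [1, 4, 4]
`print(result3)` → prints [1, 4, 4]
`print(result1 is result2)` → prints True

Answer:
[1, 4, 4]
[1, 4, 4]
[1, 4, 4]
True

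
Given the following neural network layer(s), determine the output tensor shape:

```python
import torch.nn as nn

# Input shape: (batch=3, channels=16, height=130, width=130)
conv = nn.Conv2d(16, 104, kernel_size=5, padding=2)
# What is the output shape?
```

Input: (3, 16, 130, 130) -> Output: (3, 104, 130, 130)

Answer: (3, 104, 130, 130)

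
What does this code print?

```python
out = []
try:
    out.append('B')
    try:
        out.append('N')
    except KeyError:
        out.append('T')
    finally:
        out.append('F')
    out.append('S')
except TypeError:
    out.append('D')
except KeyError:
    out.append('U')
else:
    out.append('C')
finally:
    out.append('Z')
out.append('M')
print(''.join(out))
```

Execution trace: 'B' (try body) → 'N' (inner try body, no exception) → 'F' (inner finally) → 'S' (try body, no exception) → 'C' (else) → 'Z' (finally) → 'M' (after the try/except). Output: BNFSCZM

Answer: BNFSCZM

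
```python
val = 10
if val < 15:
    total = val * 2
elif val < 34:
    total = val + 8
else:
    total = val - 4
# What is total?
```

Trace:
`val = 10` → val = 10
`if val < 15: ...` → val < 15 is True → total = 20
So total = 20

Answer: 20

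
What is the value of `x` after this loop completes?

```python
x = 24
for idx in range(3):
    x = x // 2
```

Halve 3 times: 24 // 2^3 = 3
`x` takes the values: 24 → 12 → 6 → 3

Answer: 3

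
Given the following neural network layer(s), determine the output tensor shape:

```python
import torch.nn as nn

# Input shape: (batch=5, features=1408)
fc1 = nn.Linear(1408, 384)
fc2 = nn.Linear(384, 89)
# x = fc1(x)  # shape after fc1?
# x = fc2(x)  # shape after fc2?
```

Input: (5, 1408) -> after fc1: (5, 384) -> Output: (5, 89)

Answer: (5, 89)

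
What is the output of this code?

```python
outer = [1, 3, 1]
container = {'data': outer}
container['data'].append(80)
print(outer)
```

Key concept: dict holds reference to list.
Step by step:
`outer = [1, 3, 1]` → outer = [1, 3, 1]
`container = {'data': outer}` → container = {'data': [1, 3, 1]}
`container['data'].append(80)` → outer = [1, 3, 1, 80]; container = {'data': [1, 3, 1, 80]}
`print(outer)` → prints [1, 3, 1, 80]

Answer: [1, 3, 1, 80]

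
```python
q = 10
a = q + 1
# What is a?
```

Trace:
`q = 10` → q = 10
`a = q + 1` → a = 11
So a = 11

Answer: 11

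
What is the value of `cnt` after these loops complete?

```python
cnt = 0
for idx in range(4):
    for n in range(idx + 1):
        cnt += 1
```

Triangle: 1 + 2 + ... + 4
`cnt` takes the values: 0 → 1 → 2 → 3 → 4 → 5 → 6 → 7 → 8 → 9 → 10

Answer: 10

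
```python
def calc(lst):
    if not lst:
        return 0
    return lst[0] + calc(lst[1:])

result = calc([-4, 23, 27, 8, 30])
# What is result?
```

(-4) + 23 + 27 + 8 + 30 + 0 = 84

Answer: 84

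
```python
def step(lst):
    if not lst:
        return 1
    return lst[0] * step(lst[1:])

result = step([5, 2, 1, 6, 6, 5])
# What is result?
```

Product over [5, 2, 1, 6, 6, 5] = 5 * 2 * 1 * 6 * 6 * 5 = 1800

Answer: 1800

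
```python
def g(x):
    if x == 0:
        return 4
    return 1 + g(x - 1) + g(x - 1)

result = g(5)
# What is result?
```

g(x) = 1 + 2·g(x-1), g(0)=4. Closed form: (4+1)·2^5 - 1 = 159.

Answer: 159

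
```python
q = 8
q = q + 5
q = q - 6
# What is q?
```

Trace:
`q = 8` → q = 8
`q = q + 5` → q = 13
`q = q - 6` → q = 7
So q = 7

Answer: 7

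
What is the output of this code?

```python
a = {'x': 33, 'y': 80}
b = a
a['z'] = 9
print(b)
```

Key concept: dict aliasing.
Step by step:
`a = {'x': 33, 'y': 80}` → a = {'x': 33, 'y': 80}
`b = a` → b = {'x': 33, 'y': 80} (same object as a)
`a['z'] = 9` → a = {'x': 33, 'y': 80, 'z': 9} (same object as b); b = {'x': 33, 'y': 80, 'z': 9} (same object as a)
`print(b)` → prints {'x': 33, 'y': 80, 'z': 9}

Answer: {'x': 33, 'y': 80, 'z': 9}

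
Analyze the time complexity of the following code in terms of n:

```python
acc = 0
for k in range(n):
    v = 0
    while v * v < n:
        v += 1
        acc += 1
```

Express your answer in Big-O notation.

Each loop level contributes: n × √n. Multiplying the contributions gives O(n√n).

Answer: O(n√n)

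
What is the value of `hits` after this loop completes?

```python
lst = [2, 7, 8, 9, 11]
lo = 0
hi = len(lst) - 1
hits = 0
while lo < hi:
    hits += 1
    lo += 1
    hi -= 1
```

Iterations until pointers meet (list length 5)
`hits` takes the values: 0 → 1 → 2

Answer: 2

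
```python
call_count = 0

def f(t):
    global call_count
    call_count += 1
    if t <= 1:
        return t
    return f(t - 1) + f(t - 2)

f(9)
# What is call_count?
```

Calls(t) = 1 + Calls(t-1) + Calls(t-2); Calls(0)=Calls(1)=1. For t=9 this gives 109.

Answer: 109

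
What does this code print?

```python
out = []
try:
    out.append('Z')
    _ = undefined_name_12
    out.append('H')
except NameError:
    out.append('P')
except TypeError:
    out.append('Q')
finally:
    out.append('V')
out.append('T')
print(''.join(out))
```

Execution trace: 'Z' (try body) → 'P' (except NameError) → 'V' (finally) → 'T' (after the try/except). Output: ZPVT

Answer: ZPVT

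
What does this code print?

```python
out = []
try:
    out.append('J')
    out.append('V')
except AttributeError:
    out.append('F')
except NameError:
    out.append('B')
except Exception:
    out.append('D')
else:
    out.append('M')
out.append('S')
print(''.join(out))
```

Execution trace: 'J' (try body) → 'V' (try body, no exception) → 'M' (else) → 'S' (after the try/except). Output: JVMS

Answer: JVMS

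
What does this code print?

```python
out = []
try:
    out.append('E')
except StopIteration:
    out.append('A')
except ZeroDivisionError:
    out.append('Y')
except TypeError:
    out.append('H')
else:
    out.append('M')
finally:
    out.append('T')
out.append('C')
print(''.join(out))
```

Execution trace: 'E' (try body, no exception) → 'M' (else) → 'T' (finally) → 'C' (after the try/except). Output: EMTC

Answer: EMTC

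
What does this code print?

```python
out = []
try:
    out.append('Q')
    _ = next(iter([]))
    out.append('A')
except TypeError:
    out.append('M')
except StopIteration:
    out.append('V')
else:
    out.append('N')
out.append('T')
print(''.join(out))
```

Execution trace: 'Q' (try body) → 'V' (except StopIteration) → 'T' (after the try/except). Output: QVT

Answer: QVT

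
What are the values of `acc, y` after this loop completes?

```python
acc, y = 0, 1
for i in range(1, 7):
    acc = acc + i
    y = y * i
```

Sum and factorial of 1 to 6
`acc, y` takes the values: (0, 1) → (1, 1) → (3, 1) → (3, 2) → (6, 2) → (6, 6) → (10, 6) → (10, 24) → (15, 24) → (15, 120) → (21, 120) → (21, 720)

Answer: 21, 720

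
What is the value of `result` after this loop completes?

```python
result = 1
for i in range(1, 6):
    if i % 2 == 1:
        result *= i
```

Product of odd numbers 1 to 5
`result` takes the values: 1 → 3 → 15

Answer: 15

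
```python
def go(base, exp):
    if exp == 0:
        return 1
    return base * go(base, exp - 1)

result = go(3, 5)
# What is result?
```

go(3, 5) = 3 * 3 * 3 * 3 * 3 = 243

Answer: 243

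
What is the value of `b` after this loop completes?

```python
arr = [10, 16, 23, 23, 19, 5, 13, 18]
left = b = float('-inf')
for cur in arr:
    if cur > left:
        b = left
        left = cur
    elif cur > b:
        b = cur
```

Second largest (with repeats) in [10, 16, 23, 23, 19, 5, 13, 18]
`b` takes the values: -inf → 10 → 16 → 23

Answer: 23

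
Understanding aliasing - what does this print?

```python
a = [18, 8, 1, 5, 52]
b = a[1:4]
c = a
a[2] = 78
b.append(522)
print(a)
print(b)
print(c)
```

Key concept: slice vs alias.
Step by step:
`a = [18, 8, 1, 5, 52]` → a = [18, 8, 1, 5, 52]
`b = a[1:4]` → b = [8, 1, 5]
`c = a` → c = [18, 8, 1, 5, 52] (same object as a)
`a[2] = 78` → a = [18, 8, 78, 5, 52] (same object as c); c = [18, 8, 78, 5, 52] (same object as a)
`b.append(522)` → b = [8, 1, 5, 522]
`print(a)` → prints [18, 8, 78, 5, 52]
`print(b)` → prints [8, 1, 5, 522]
`print(c)` → prints [18, 8, 78, 5, 52]

Answer:
[18, 8, 78, 5, 52]
[8, 1, 5, 522]
[18, 8, 78, 5, 52]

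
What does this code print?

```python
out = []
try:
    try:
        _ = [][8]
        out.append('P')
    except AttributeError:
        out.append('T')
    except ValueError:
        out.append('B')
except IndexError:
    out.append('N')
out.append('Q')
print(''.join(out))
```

Execution trace: 'N' (outer except IndexError) → 'Q' (after the try/except). Output: NQ

Answer: NQ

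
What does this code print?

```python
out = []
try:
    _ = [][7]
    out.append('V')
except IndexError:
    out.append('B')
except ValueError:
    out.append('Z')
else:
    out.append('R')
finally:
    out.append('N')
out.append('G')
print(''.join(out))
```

Execution trace: 'B' (except IndexError) → 'N' (finally) → 'G' (after the try/except). Output: BNG

Answer: BNG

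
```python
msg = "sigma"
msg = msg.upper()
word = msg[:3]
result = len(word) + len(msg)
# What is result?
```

Trace:
`msg = "sigma"` → msg = 'sigma'
`msg = msg.upper()` → msg = 'SIGMA'
`word = msg[:3]` → word = 'SIG'
`result = len(word) + len(msg)` → result = 8
So result = 8

Answer: 8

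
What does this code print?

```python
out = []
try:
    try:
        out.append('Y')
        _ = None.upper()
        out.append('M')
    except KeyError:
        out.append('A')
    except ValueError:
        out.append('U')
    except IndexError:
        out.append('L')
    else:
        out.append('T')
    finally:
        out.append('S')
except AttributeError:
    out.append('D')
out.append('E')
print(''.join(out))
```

Execution trace: 'Y' (try body) → 'S' (finally) → 'D' (outer except AttributeError) → 'E' (after the try/except). Output: YSDE

Answer: YSDE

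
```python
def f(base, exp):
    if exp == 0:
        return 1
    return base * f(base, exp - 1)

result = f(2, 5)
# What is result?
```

f(2, 5) = 2 * 2 * 2 * 2 * 2 = 32

Answer: 32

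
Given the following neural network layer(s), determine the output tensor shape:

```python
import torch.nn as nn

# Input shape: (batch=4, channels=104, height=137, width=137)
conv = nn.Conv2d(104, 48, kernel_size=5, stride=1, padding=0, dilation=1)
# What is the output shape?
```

Input: (4, 104, 137, 137) -> Output: (4, 48, 133, 133)

Answer: (4, 48, 133, 133)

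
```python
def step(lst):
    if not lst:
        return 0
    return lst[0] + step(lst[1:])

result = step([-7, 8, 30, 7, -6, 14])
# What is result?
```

(-7) + 8 + 30 + 7 + (-6) + 14 + 0 = 46

Answer: 46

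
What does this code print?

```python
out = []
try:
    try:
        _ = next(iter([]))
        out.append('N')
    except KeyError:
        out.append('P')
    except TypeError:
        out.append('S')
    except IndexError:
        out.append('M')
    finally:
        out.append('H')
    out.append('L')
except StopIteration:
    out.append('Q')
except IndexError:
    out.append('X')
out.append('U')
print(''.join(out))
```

Execution trace: 'H' (inner finally) → 'Q' (except StopIteration) → 'U' (after the try/except). Output: HQU

Answer: HQU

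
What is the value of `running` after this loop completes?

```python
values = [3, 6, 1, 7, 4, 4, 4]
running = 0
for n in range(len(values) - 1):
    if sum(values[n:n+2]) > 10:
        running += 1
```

Count windows with sum > 10
`running` takes the values: 0 → 1

Answer: 1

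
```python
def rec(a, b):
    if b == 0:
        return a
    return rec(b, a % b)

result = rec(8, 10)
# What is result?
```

rec(8, 10) -> rec(10, 8) -> rec(8, 2) -> rec(2, 0) -> 2

Answer: 2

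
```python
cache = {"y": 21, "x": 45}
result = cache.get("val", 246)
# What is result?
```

Trace:
`cache = {"y": 21, "x": 45}` → cache = {'y': 21, 'x': 45}
`result = cache.get("val", 246)` → result = 246
So result = 246

Answer: 246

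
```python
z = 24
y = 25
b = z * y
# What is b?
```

Trace:
`z = 24` → z = 24
`y = 25` → y = 25
`b = z * y` → b = 600
So b = 600

Answer: 600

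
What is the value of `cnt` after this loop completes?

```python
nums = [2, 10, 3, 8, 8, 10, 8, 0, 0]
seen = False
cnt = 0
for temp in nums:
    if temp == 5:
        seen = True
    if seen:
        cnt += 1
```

Count elements after first 5 in [2, 10, 3, 8, 8, 10, 8, 0, 0]
`cnt` takes the values: 0

Answer: 0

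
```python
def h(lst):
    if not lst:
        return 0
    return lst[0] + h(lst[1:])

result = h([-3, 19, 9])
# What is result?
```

(-3) + 19 + 9 + 0 = 25

Answer: 25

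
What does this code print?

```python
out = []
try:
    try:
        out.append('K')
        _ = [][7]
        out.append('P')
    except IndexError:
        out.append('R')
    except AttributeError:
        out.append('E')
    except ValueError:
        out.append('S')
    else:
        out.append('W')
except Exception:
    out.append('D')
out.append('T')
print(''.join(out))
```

Execution trace: 'K' (inner try body) → 'R' (inner except IndexError) → 'T' (after the try/except). Output: KRT

Answer: KRT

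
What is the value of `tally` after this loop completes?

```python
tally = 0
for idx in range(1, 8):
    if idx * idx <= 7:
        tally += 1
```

Count numbers where idx² ≤ 7
`tally` takes the values: 0 → 1 → 2

Answer: 2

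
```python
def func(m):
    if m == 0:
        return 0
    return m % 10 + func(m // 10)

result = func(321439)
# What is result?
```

Sum of digits of 321439: 9 + 3 + 4 + 1 + 2 + 3 = 22

Answer: 22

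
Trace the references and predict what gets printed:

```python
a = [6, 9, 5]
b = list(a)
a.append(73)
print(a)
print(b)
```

Key concept: list() constructor creates copy.
Step by step:
`a = [6, 9, 5]` → a = [6, 9, 5]
`b = list(a)` → b = [6, 9, 5]
`a.append(73)` → a = [6, 9, 5, 73]
`print(a)` → prints [6, 9, 5, 73]
`print(b)` → prints [6, 9, 5]

Answer:
[6, 9, 5, 73]
[6, 9, 5]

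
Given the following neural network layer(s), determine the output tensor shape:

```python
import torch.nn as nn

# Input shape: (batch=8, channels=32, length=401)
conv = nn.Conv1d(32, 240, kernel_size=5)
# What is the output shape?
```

Input: (8, 32, 401) -> Output: (8, 240, 397)

Answer: (8, 240, 397)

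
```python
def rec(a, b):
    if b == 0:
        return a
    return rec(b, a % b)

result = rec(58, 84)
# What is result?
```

rec(58, 84) -> rec(84, 58) -> rec(58, 26) -> rec(26, 6) -> rec(6, 2) -> rec(2, 0) -> 2

Answer: 2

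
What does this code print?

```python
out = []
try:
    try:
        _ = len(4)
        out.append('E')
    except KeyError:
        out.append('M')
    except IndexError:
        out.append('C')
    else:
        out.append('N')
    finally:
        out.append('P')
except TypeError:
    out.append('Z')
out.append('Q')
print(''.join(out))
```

Execution trace: 'P' (finally) → 'Z' (outer except TypeError) → 'Q' (after the try/except). Output: PZQ

Answer: PZQ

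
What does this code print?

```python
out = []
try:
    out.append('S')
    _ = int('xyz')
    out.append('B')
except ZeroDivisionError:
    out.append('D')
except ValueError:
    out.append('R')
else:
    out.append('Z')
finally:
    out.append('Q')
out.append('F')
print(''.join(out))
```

Execution trace: 'S' (try body) → 'R' (except ValueError) → 'Q' (finally) → 'F' (after the try/except). Output: SRQF

Answer: SRQF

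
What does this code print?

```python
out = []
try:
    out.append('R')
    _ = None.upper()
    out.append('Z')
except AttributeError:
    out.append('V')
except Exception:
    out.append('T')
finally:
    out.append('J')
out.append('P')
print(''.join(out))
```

Execution trace: 'R' (try body) → 'V' (except AttributeError) → 'J' (finally) → 'P' (after the try/except). Output: RVJP

Answer: RVJP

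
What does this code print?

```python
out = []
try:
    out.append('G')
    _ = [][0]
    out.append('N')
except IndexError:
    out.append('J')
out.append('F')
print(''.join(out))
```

Execution trace: 'G' (try body) → 'J' (except IndexError) → 'F' (after the try/except). Output: GJF

Answer: GJF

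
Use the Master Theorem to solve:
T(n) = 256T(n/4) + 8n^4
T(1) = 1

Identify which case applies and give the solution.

a=256, b=4, f(n)=8n^4. log_4(256) = 4. Since c=4 = 4, Case 2 applies: T(n) = Θ(n^log_b(a) · log n) = O(n^4 log n).

Answer: O(n^4 log n) - Case 2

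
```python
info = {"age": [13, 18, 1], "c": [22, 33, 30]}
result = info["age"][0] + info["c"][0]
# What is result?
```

Trace:
`info = {"age": [13, 18, 1], "c": [22, 33, 30]}` → info = {'age': [13, 18, 1], 'c': [22, 33, 30]}
`result = info["age"][0] + info["c"][0]` → result = 35
So result = 35

Answer: 35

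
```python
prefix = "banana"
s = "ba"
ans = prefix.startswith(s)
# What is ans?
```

Trace:
`prefix = "banana"` → prefix = 'banana'
`s = "ba"` → s = 'ba'
`ans = prefix.startswith(s)` → ans = True
So ans = True

Answer: True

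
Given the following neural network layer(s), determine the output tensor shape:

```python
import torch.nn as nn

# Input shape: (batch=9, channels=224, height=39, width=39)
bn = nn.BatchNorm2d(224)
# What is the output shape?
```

Input: (9, 224, 39, 39) -> Output: (9, 224, 39, 39)

Answer: (9, 224, 39, 39)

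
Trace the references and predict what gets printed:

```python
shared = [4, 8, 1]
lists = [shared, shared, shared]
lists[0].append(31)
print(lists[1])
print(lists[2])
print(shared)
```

Key concept: list of same reference.
Step by step:
`shared = [4, 8, 1]` → shared = [4, 8, 1]
`lists = [shared, shared, shared]` → lists = [[4, 8, 1], [4, 8, 1], [4, 8, 1]]
`lists[0].append(31)` → shared = [4, 8, 1, 31]; lists = [[4, 8, 1, 31], [4, 8, 1, 31], [4, 8, 1, 31]]
`print(lists[1])` → prints [4, 8, 1, 31]
`print(lists[2])` → prints [4, 8, 1, 31]
`print(shared)` → prints [4, 8, 1, 31]

Answer:
[4, 8, 1, 31]
[4, 8, 1, 31]
[4, 8, 1, 31]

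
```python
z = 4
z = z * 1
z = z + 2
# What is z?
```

Trace:
`z = 4` → z = 4
`z = z * 1` → z = 4
`z = z + 2` → z = 6
So z = 6

Answer: 6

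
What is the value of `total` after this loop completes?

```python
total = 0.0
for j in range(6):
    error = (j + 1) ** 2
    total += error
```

Sum of squared losses 1² + 2² + ... + 6²
`total` takes the values: 0.0 → 1.0 → 5.0 → 14.0 → 30.0 → 55.0 → 91.0

Answer: 91.0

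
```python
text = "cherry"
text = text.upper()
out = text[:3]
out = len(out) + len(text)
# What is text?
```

Trace:
`text = "cherry"` → text = 'cherry'
`text = text.upper()` → text = 'CHERRY'
`out = text[:3]` → out = 'CHE'
`out = len(out) + len(text)` → out = 9
So text = 'CHERRY'

Answer: 'CHERRY'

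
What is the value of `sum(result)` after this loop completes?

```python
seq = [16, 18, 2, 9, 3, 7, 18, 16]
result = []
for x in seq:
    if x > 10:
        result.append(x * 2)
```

Sum of doubled values > 10
`result` takes the values: [] → [32] → [32, 36] → [32, 36, 36] → [32, 36, 36, 32]
So `sum(result)` = 136

Answer: 136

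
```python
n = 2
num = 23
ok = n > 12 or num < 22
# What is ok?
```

Trace:
`n = 2` → n = 2
`num = 23` → num = 23
`ok = n > 12 or num < 22` → ok = False
So ok = False

Answer: False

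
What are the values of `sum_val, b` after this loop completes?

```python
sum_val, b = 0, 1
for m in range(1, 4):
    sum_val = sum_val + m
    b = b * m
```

Sum and factorial of 1 to 3
`sum_val, b` takes the values: (0, 1) → (1, 1) → (3, 1) → (3, 2) → (6, 2) → (6, 6)

Answer: 6, 6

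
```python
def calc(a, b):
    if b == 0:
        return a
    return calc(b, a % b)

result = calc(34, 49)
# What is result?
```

calc(34, 49) -> calc(49, 34) -> calc(34, 15) -> calc(15, 4) -> calc(4, 3) -> calc(3, 1) -> calc(1, 0) -> 1

Answer: 1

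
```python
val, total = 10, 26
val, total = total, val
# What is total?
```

Trace:
`val, total = 10, 26` → val = 10; total = 26
`val, total = total, val` → val = 26; total = 10
So total = 10

Answer: 10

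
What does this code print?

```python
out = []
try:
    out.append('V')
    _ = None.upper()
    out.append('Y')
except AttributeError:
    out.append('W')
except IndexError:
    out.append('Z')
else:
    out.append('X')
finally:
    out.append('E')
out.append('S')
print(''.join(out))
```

Execution trace: 'V' (try body) → 'W' (except AttributeError) → 'E' (finally) → 'S' (after the try/except). Output: VWES

Answer: VWES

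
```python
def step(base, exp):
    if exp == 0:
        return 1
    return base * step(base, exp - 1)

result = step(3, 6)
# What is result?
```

step(3, 6) = 3 * 3 * 3 * 3 * 3 * 3 = 729

Answer: 729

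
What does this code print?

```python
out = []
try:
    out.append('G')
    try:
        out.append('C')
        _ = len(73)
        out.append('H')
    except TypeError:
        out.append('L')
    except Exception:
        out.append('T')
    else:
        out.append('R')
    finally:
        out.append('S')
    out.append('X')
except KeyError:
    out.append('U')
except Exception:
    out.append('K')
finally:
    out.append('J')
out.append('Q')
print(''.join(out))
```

Execution trace: 'G' (try body) → 'C' (inner try body) → 'L' (inner except TypeError) → 'S' (inner finally) → 'X' (try body, no exception) → 'J' (finally) → 'Q' (after the try/except). Output: GCLSXJQ

Answer: GCLSXJQ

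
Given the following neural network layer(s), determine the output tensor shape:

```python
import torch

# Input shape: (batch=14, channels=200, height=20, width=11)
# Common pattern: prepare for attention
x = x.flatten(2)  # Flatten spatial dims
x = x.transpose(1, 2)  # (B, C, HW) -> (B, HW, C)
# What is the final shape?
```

Input: (14, 200, 20, 11) -> after flatten(2): (14, 200, 220) -> Output: (14, 220, 200)

Answer: (14, 220, 200)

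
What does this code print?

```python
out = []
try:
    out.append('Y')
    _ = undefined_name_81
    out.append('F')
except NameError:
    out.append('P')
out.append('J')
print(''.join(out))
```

Execution trace: 'Y' (try body) → 'P' (except NameError) → 'J' (after the try/except). Output: YPJ

Answer: YPJ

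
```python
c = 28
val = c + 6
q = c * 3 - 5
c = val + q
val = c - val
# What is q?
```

Trace:
`c = 28` → c = 28
`val = c + 6` → val = 34
`q = c * 3 - 5` → q = 79
`c = val + q` → c = 113
`val = c - val` → val = 79
So q = 79

Answer: 79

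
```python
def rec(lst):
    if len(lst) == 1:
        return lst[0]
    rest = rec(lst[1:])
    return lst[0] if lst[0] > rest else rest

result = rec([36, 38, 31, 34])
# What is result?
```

Recursive max over [36, 38, 31, 34] = 38

Answer: 38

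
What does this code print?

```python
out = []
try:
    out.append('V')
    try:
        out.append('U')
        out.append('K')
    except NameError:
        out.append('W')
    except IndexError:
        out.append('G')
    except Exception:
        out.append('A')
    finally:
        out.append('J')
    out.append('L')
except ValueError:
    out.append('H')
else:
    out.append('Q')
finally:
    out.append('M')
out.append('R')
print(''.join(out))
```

Execution trace: 'V' (try body) → 'U' (inner try body) → 'K' (inner try body, no exception) → 'J' (inner finally) → 'L' (try body, no exception) → 'Q' (else) → 'M' (finally) → 'R' (after the try/except). Output: VUKJLQMR

Answer: VUKJLQMR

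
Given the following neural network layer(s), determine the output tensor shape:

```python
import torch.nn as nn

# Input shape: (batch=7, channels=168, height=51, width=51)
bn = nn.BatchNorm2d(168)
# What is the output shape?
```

Input: (7, 168, 51, 51) -> Output: (7, 168, 51, 51)

Answer: (7, 168, 51, 51)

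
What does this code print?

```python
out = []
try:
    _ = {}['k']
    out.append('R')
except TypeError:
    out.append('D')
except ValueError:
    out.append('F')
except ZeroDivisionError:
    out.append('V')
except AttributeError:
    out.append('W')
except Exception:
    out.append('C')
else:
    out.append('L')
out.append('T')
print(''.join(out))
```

Execution trace: 'C' (except Exception) → 'T' (after the try/except). Output: CT

Answer: CT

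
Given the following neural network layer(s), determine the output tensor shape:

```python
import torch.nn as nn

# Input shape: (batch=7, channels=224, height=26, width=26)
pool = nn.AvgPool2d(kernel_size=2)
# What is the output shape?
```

Input: (7, 224, 26, 26) -> Output: (7, 224, 13, 13)

Answer: (7, 224, 13, 13)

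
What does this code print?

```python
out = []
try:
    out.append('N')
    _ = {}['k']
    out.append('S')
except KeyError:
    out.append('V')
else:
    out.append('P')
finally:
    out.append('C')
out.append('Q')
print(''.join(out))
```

Execution trace: 'N' (try body) → 'V' (except KeyError) → 'C' (finally) → 'Q' (after the try/except). Output: NVCQ

Answer: NVCQ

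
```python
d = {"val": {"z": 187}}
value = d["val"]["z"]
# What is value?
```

Trace:
`d = {"val": {"z": 187}}` → d = {'val': {'z': 187}}
`value = d["val"]["z"]` → value = 187
So value = 187

Answer: 187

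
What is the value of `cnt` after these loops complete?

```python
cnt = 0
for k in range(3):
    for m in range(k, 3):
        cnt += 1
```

Upper triangle: 3 + 2 + ... + 1
`cnt` takes the values: 0 → 1 → 2 → 3 → 4 → 5 → 6

Answer: 6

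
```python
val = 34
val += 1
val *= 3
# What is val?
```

Trace:
`val = 34` → val = 34
`val += 1` → val = 35
`val *= 3` → val = 105
So val = 105

Answer: 105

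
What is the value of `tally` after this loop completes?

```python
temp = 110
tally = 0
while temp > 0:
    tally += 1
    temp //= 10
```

Count digits by repeated division by 10
`tally` takes the values: 0 → 1 → 2 → 3

Answer: 3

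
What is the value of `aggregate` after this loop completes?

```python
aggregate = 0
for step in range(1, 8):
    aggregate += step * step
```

Sum of squares 1² to 7² = 140
`aggregate` takes the values: 0 → 1 → 5 → 14 → 30 → 55 → 91 → 140

Answer: 140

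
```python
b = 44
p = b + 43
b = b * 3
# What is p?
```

Trace:
`b = 44` → b = 44
`p = b + 43` → p = 87
`b = b * 3` → b = 132
So p = 87

Answer: 87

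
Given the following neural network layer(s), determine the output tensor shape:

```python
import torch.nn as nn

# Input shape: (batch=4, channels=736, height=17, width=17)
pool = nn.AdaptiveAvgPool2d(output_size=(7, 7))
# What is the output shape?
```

Input: (4, 736, 17, 17) -> Output: (4, 736, 7, 7)

Answer: (4, 736, 7, 7)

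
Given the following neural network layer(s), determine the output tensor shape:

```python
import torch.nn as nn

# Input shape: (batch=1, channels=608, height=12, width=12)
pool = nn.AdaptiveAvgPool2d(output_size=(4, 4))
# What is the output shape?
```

Input: (1, 608, 12, 12) -> Output: (1, 608, 4, 4)

Answer: (1, 608, 4, 4)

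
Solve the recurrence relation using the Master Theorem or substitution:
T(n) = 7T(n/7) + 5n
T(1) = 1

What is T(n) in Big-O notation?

By Master Theorem: a=7, b=7, f(n)=5n. Since log_7(7) = 1 and f(n) = Θ(n^1), Case 2 applies. T(n) = O(n log n).

Answer: O(n log n)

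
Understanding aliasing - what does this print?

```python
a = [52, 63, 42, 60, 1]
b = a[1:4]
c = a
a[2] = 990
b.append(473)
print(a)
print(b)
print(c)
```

Key concept: slice vs alias.
Step by step:
`a = [52, 63, 42, 60, 1]` → a = [52, 63, 42, 60, 1]
`b = a[1:4]` → b = [63, 42, 60]
`c = a` → c = [52, 63, 42, 60, 1] (same object as a)
`a[2] = 990` → a = [52, 63, 990, 60, 1] (same object as c); c = [52, 63, 990, 60, 1] (same object as a)
`b.append(473)` → b = [63, 42, 60, 473]
`print(a)` → prints [52, 63, 990, 60, 1]
`print(b)` → prints [63, 42, 60, 473]
`print(c)` → prints [52, 63, 990, 60, 1]

Answer:
[52, 63, 990, 60, 1]
[63, 42, 60, 473]
[52, 63, 990, 60, 1]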